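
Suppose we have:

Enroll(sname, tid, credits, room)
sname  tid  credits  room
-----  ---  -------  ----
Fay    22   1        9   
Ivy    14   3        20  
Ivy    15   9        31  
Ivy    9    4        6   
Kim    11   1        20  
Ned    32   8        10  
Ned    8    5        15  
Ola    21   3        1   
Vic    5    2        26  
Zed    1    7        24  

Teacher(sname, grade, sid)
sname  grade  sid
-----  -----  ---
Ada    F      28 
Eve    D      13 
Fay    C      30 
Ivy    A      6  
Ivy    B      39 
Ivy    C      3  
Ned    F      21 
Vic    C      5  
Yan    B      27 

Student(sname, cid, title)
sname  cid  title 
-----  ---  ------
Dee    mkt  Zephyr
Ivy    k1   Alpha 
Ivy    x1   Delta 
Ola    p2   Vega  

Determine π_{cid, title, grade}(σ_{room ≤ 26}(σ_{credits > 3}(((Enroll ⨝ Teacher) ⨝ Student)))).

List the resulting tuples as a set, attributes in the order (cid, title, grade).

{(k1, Alpha, A), (k1, Alpha, B), (k1, Alpha, C), (x1, Delta, A), (x1, Delta, B), (x1, Delta, C)}

Joining Enroll and Teacher on sname yields {(Fay, 22, 1, 9, C, 30), (Ivy, 14, 3, 20, A, 6), (Ivy, 14, 3, 20, B, 39), (Ivy, 14, 3, 20, C, 3), (Ivy, 15, 9, 31, A, 6), (Ivy, 15, 9, 31, B, 39), (Ivy, 15, 9, 31, C, 3), (Ivy, 9, 4, 6, A, 6), (Ivy, 9, 4, 6, B, 39), (Ivy, 9, 4, 6, C, 3), (Ned, 32, 8, 10, F, 21), (Ned, 8, 5, 15, F, 21), (Vic, 5, 2, 26, C, 5)}.
Joining (Enroll ⨝ Teacher) and Student on sname yields {(Ivy, 14, 3, 20, A, 6, k1, Alpha), (Ivy, 14, 3, 20, A, 6, x1, Delta), (Ivy, 14, 3, 20, B, 39, k1, Alpha), (Ivy, 14, 3, 20, B, 39, x1, Delta), (Ivy, 14, 3, 20, C, 3, k1, Alpha), (Ivy, 14, 3, 20, C, 3, x1, Delta), (Ivy, 15, 9, 31, A, 6, k1, Alpha), (Ivy, 15, 9, 31, A, 6, x1, Delta), (Ivy, 15, 9, 31, B, 39, k1, Alpha), (Ivy, 15, 9, 31, B, 39, x1, Delta), (Ivy, 15, 9, 31, C, 3, k1, Alpha), (Ivy, 15, 9, 31, C, 3, x1, Delta), (Ivy, 9, 4, 6, A, 6, k1, Alpha), (Ivy, 9, 4, 6, A, 6, x1, Delta), (Ivy, 9, 4, 6, B, 39, k1, Alpha), (Ivy, 9, 4, 6, B, 39, x1, Delta), (Ivy, 9, 4, 6, C, 3, k1, Alpha), (Ivy, 9, 4, 6, C, 3, x1, Delta)}.
Selection credits > 3: {(Ivy, 15, 9, 31, A, 6, k1, Alpha), (Ivy, 15, 9, 31, A, 6, x1, Delta), (Ivy, 15, 9, 31, B, 39, k1, Alpha), (Ivy, 15, 9, 31, B, 39, x1, Delta), (Ivy, 15, 9, 31, C, 3, k1, Alpha), (Ivy, 15, 9, 31, C, 3, x1, Delta), (Ivy, 9, 4, 6, A, 6, k1, Alpha), (Ivy, 9, 4, 6, A, 6, x1, Delta), (Ivy, 9, 4, 6, B, 39, k1, Alpha), (Ivy, 9, 4, 6, B, 39, x1, Delta), (Ivy, 9, 4, 6, C, 3, k1, Alpha), (Ivy, 9, 4, 6, C, 3, x1, Delta)}
Selection room ≤ 26: {(Ivy, 9, 4, 6, A, 6, k1, Alpha), (Ivy, 9, 4, 6, A, 6, x1, Delta), (Ivy, 9, 4, 6, B, 39, k1, Alpha), (Ivy, 9, 4, 6, B, 39, x1, Delta), (Ivy, 9, 4, 6, C, 3, k1, Alpha), (Ivy, 9, 4, 6, C, 3, x1, Delta)}
Keep only column(s) cid, title, grade: {(k1, Alpha, A), (k1, Alpha, B), (k1, Alpha, C), (x1, Delta, A), (x1, Delta, B), (x1, Delta, C)}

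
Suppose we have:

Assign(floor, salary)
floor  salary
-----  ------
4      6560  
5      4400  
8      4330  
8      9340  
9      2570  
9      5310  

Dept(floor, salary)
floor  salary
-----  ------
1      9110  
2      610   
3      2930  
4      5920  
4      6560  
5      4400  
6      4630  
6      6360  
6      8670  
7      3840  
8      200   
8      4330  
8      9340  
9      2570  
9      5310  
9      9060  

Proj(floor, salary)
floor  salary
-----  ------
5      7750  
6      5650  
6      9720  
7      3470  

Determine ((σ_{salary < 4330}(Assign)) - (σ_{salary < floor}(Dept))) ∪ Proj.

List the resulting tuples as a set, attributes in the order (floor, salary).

{(5, 7750), (6, 5650), (6, 9720), (7, 3470), (9, 2570)}

Filtering on salary < 4330 leaves {(9, 2570)}.
Filtering on salary < floor leaves {}.
Taking the difference: {(9, 2570)}
Taking the union: {(5, 7750), (6, 5650), (6, 9720), (7, 3470), (9, 2570)}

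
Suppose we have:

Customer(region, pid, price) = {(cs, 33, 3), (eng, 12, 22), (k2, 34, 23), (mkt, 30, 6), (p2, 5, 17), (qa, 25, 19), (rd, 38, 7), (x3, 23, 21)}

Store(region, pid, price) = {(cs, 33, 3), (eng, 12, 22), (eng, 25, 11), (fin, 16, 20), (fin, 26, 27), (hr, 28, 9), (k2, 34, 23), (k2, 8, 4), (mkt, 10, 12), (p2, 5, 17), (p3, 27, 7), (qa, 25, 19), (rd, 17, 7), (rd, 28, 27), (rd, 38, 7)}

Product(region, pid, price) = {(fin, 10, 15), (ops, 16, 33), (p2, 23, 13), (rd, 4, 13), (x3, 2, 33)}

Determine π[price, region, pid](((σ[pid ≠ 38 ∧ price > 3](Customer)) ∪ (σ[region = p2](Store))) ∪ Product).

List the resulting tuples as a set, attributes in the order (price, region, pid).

{(13, p2, 23), (13, rd, 4), (15, fin, 10), (17, p2, 5), (19, qa, 25), (21, x3, 23), (22, eng, 12), (23, k2, 34), (33, ops, 16), (33, x3, 2), (6, mkt, 30)}

σ[pid ≠ 38 ∧ price > 3]: keep tuples satisfying pid ≠ 38 ∧ price > 3 → {(eng, 12, 22), (k2, 34, 23), (mkt, 30, 6), (p2, 5, 17), (qa, 25, 19), (x3, 23, 21)}
σ[region = p2]: keep tuples satisfying region = p2 → {(p2, 5, 17)}
Taking the union: {(eng, 12, 22), (k2, 34, 23), (mkt, 30, 6), (p2, 5, 17), (qa, 25, 19), (x3, 23, 21)}
Taking the union: {(eng, 12, 22), (fin, 10, 15), (k2, 34, 23), (mkt, 30, 6), (ops, 16, 33), (p2, 23, 13), (p2, 5, 17), (qa, 25, 19), (rd, 4, 13), (x3, 2, 33), (x3, 23, 21)}
Projecting to price, region, pid: {(13, p2, 23), (13, rd, 4), (15, fin, 10), (17, p2, 5), (19, qa, 25), (21, x3, 23), (22, eng, 12), (23, k2, 34), (33, ops, 16), (33, x3, 2), (6, mkt, 30)}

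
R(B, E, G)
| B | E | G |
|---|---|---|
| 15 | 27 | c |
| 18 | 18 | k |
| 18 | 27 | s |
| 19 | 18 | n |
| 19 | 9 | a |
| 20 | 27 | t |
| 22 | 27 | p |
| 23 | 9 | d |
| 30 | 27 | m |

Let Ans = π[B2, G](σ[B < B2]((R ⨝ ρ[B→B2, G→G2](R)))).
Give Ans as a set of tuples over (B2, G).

ρ[B→B2, G→G2]: schema becomes (B2, E, G2); tuples unchanged.
Natural join on E: {(15, 27, c, 15, c), (15, 27, c, 18, s), (15, 27, c, 20, t), (15, 27, c, 22, p), (15, 27, c, 30, m), (18, 18, k, 18, k), (18, 18, k, 19, n), (18, 27, s, 15, c), (18, 27, s, 18, s), (18, 27, s, 20, t), (18, 27, s, 22, p), (18, 27, s, 30, m), (19, 18, n, 18, k), (19, 18, n, 19, n), (19, 9, a, 19, a), (19, 9, a, 23, d), (20, 27, t, 15, c), (20, 27, t, 18, s), (20, 27, t, 20, t), (20, 27, t, 22, p), (20, 27, t, 30, m), (22, 27, p, 15, c), (22, 27, p, 18, s), (22, 27, p, 20, t), (22, 27, p, 22, p), (22, 27, p, 30, m), (23, 9, d, 19, a), (23, 9, d, 23, d), (30, 27, m, 15, c), (30, 27, m, 18, s), (30, 27, m, 20, t), (30, 27, m, 22, p), (30, 27, m, 30, m)}
σ[B < B2]: keep tuples satisfying B < B2 → {(15, 27, c, 18, s), (15, 27, c, 20, t), (15, 27, c, 22, p), (15, 27, c, 30, m), (18, 18, k, 19, n), (18, 27, s, 20, t), (18, 27, s, 22, p), (18, 27, s, 30, m), (19, 9, a, 23, d), (20, 27, t, 22, p), (20, 27, t, 30, m), (22, 27, p, 30, m)}
π_{B2, G} gives {(18, c), (19, k), (20, c), (20, s), (22, c), (22, s), (22, t), (23, a), (30, c), (30, p), (30, s), (30, t)}.

{(18, c), (19, k), (20, c), (20, s), (22, c), (22, s), (22, t), (23, a), (30, c), (30, p), (30, s), (30, t)}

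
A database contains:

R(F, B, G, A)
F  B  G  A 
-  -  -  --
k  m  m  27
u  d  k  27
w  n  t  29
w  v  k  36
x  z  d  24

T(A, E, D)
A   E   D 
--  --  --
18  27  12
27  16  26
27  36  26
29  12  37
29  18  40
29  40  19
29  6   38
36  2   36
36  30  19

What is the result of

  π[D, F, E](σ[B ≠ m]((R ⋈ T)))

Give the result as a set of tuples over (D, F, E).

R ⋈ T (natural join on A): {(k, m, m, 27, 16, 26), (k, m, m, 27, 36, 26), (u, d, k, 27, 16, 26), (u, d, k, 27, 36, 26), (w, n, t, 29, 12, 37), (w, n, t, 29, 18, 40), (w, n, t, 29, 40, 19), (w, n, t, 29, 6, 38), (w, v, k, 36, 2, 36), (w, v, k, 36, 30, 19)}
Filtering on B ≠ m leaves {(u, d, k, 27, 16, 26), (u, d, k, 27, 36, 26), (w, n, t, 29, 12, 37), (w, n, t, 29, 18, 40), (w, n, t, 29, 40, 19), (w, n, t, 29, 6, 38), (w, v, k, 36, 2, 36), (w, v, k, 36, 30, 19)}.
Projecting to D, F, E: {(19, w, 30), (19, w, 40), (26, u, 16), (26, u, 36), (36, w, 2), (37, w, 12), (38, w, 6), (40, w, 18)}

{(19, w, 30), (19, w, 40), (26, u, 16), (26, u, 36), (36, w, 2), (37, w, 12), (38, w, 6), (40, w, 18)}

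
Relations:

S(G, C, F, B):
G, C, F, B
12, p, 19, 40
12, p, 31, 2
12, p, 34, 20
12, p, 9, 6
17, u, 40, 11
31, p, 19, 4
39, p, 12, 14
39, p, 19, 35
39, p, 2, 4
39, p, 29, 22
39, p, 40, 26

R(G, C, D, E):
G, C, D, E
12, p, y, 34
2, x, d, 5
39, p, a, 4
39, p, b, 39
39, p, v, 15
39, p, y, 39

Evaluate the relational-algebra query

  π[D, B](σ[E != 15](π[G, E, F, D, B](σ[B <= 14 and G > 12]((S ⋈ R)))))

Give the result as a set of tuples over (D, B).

S ⋈ R (natural join on G, C): {(12, p, 19, 40, y, 34), (12, p, 31, 2, y, 34), (12, p, 34, 20, y, 34), (12, p, 9, 6, y, 34), (39, p, 12, 14, a, 4), (39, p, 12, 14, b, 39), (39, p, 12, 14, v, 15), (39, p, 12, 14, y, 39), (39, p, 19, 35, a, 4), (39, p, 19, 35, b, 39), (39, p, 19, 35, v, 15), (39, p, 19, 35, y, 39), (39, p, 2, 4, a, 4), (39, p, 2, 4, b, 39), (39, p, 2, 4, v, 15), (39, p, 2, 4, y, 39), (39, p, 29, 22, a, 4), (39, p, 29, 22, b, 39), (39, p, 29, 22, v, 15), (39, p, 29, 22, y, 39), (39, p, 40, 26, a, 4), (39, p, 40, 26, b, 39), (39, p, 40, 26, v, 15), (39, p, 40, 26, y, 39)}
Filtering on B <= 14 and G > 12 leaves {(39, p, 12, 14, a, 4), (39, p, 12, 14, b, 39), (39, p, 12, 14, v, 15), (39, p, 12, 14, y, 39), (39, p, 2, 4, a, 4), (39, p, 2, 4, b, 39), (39, p, 2, 4, v, 15), (39, p, 2, 4, y, 39)}.
Projecting to G, E, F, D, B: {(39, 15, 12, v, 14), (39, 15, 2, v, 4), (39, 39, 12, b, 14), (39, 39, 12, y, 14), (39, 39, 2, b, 4), (39, 39, 2, y, 4), (39, 4, 12, a, 14), (39, 4, 2, a, 4)}
Filtering on E != 15 leaves {(39, 39, 12, b, 14), (39, 39, 12, y, 14), (39, 39, 2, b, 4), (39, 39, 2, y, 4), (39, 4, 12, a, 14), (39, 4, 2, a, 4)}.
Projecting to D, B: {(a, 14), (a, 4), (b, 14), (b, 4), (y, 14), (y, 4)}

{(a, 14), (a, 4), (b, 14), (b, 4), (y, 14), (y, 4)}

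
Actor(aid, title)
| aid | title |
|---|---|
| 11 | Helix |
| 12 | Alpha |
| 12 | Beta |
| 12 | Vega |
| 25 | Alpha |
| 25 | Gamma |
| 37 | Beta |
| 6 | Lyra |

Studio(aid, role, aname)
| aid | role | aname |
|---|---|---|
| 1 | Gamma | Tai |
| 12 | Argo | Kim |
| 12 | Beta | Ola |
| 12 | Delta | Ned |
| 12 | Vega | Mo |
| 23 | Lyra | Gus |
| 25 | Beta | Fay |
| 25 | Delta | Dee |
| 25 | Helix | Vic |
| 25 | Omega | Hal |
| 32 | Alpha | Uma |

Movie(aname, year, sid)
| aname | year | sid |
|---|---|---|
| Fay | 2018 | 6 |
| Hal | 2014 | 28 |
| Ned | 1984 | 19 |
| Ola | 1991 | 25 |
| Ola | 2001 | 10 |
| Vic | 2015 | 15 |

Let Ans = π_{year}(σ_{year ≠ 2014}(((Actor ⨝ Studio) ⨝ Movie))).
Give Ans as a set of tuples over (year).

{1984, 1991, 2001, 2015, 2018}

Joining Actor and Studio on aid yields {(12, Alpha, Argo, Kim), (12, Alpha, Beta, Ola), (12, Alpha, Delta, Ned), (12, Alpha, Vega, Mo), (12, Beta, Argo, Kim), (12, Beta, Beta, Ola), (12, Beta, Delta, Ned), (12, Beta, Vega, Mo), (12, Vega, Argo, Kim), (12, Vega, Beta, Ola), (12, Vega, Delta, Ned), (12, Vega, Vega, Mo), (25, Alpha, Beta, Fay), (25, Alpha, Delta, Dee), (25, Alpha, Helix, Vic), (25, Alpha, Omega, Hal), (25, Gamma, Beta, Fay), (25, Gamma, Delta, Dee), (25, Gamma, Helix, Vic), (25, Gamma, Omega, Hal)}.
Joining (Actor ⨝ Studio) and Movie on aname yields {(12, Alpha, Beta, Ola, 1991, 25), (12, Alpha, Beta, Ola, 2001, 10), (12, Alpha, Delta, Ned, 1984, 19), (12, Beta, Beta, Ola, 1991, 25), (12, Beta, Beta, Ola, 2001, 10), (12, Beta, Delta, Ned, 1984, 19), (12, Vega, Beta, Ola, 1991, 25), (12, Vega, Beta, Ola, 2001, 10), (12, Vega, Delta, Ned, 1984, 19), (25, Alpha, Beta, Fay, 2018, 6), (25, Alpha, Helix, Vic, 2015, 15), (25, Alpha, Omega, Hal, 2014, 28), (25, Gamma, Beta, Fay, 2018, 6), (25, Gamma, Helix, Vic, 2015, 15), (25, Gamma, Omega, Hal, 2014, 28)}.
Filtering on year ≠ 2014 leaves {(12, Alpha, Beta, Ola, 1991, 25), (12, Alpha, Beta, Ola, 2001, 10), (12, Alpha, Delta, Ned, 1984, 19), (12, Beta, Beta, Ola, 1991, 25), (12, Beta, Beta, Ola, 2001, 10), (12, Beta, Delta, Ned, 1984, 19), (12, Vega, Beta, Ola, 1991, 25), (12, Vega, Beta, Ola, 2001, 10), (12, Vega, Delta, Ned, 1984, 19), (25, Alpha, Beta, Fay, 2018, 6), (25, Alpha, Helix, Vic, 2015, 15), (25, Gamma, Beta, Fay, 2018, 6), (25, Gamma, Helix, Vic, 2015, 15)}.
Projecting to year (8 duplicate(s) eliminated): {1984, 1991, 2001, 2015, 2018}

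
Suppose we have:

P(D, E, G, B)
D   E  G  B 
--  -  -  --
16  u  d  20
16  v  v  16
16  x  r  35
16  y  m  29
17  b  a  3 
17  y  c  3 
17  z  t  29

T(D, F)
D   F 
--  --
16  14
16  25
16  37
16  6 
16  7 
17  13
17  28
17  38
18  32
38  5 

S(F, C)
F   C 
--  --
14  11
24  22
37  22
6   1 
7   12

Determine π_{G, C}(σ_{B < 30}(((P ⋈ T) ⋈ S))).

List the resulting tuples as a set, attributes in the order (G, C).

{(d, 1), (d, 11), (d, 12), (d, 22), (m, 1), (m, 11), (m, 12), (m, 22), (v, 1), (v, 11), (v, 12), (v, 22)}

Joining P and T on D yields {(16, u, d, 20, 14), (16, u, d, 20, 25), (16, u, d, 20, 37), (16, u, d, 20, 6), (16, u, d, 20, 7), (16, v, v, 16, 14), (16, v, v, 16, 25), (16, v, v, 16, 37), (16, v, v, 16, 6), (16, v, v, 16, 7), (16, x, r, 35, 14), (16, x, r, 35, 25), (16, x, r, 35, 37), (16, x, r, 35, 6), (16, x, r, 35, 7), (16, y, m, 29, 14), (16, y, m, 29, 25), (16, y, m, 29, 37), (16, y, m, 29, 6), (16, y, m, 29, 7), (17, b, a, 3, 13), (17, b, a, 3, 28), (17, b, a, 3, 38), (17, y, c, 3, 13), (17, y, c, 3, 28), (17, y, c, 3, 38), (17, z, t, 29, 13), (17, z, t, 29, 28), (17, z, t, 29, 38)}.
Joining (P ⋈ T) and S on F yields {(16, u, d, 20, 14, 11), (16, u, d, 20, 37, 22), (16, u, d, 20, 6, 1), (16, u, d, 20, 7, 12), (16, v, v, 16, 14, 11), (16, v, v, 16, 37, 22), (16, v, v, 16, 6, 1), (16, v, v, 16, 7, 12), (16, x, r, 35, 14, 11), (16, x, r, 35, 37, 22), (16, x, r, 35, 6, 1), (16, x, r, 35, 7, 12), (16, y, m, 29, 14, 11), (16, y, m, 29, 37, 22), (16, y, m, 29, 6, 1), (16, y, m, 29, 7, 12)}.
Filtering on B < 30 leaves {(16, u, d, 20, 14, 11), (16, u, d, 20, 37, 22), (16, u, d, 20, 6, 1), (16, u, d, 20, 7, 12), (16, v, v, 16, 14, 11), (16, v, v, 16, 37, 22), (16, v, v, 16, 6, 1), (16, v, v, 16, 7, 12), (16, y, m, 29, 14, 11), (16, y, m, 29, 37, 22), (16, y, m, 29, 6, 1), (16, y, m, 29, 7, 12)}.
Keep only column(s) G, C: {(d, 1), (d, 11), (d, 12), (d, 22), (m, 1), (m, 11), (m, 12), (m, 22), (v, 1), (v, 11), (v, 12), (v, 22)}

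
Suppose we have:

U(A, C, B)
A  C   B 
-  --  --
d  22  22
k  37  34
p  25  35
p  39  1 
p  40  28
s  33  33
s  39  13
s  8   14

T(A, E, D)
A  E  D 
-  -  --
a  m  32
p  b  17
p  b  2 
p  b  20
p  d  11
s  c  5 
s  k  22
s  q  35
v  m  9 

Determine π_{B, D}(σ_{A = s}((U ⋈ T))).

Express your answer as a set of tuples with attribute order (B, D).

{(13, 22), (13, 35), (13, 5), (14, 22), (14, 35), (14, 5), (33, 22), (33, 35), (33, 5)}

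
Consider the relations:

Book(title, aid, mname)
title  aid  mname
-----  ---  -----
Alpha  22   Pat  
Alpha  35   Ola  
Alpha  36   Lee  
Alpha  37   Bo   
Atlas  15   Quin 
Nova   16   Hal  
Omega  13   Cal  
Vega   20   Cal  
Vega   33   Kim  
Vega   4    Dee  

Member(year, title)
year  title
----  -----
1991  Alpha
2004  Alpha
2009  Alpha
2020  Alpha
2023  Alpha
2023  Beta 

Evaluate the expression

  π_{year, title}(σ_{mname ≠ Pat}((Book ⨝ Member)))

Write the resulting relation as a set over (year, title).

{(1991, Alpha), (2004, Alpha), (2009, Alpha), (2020, Alpha), (2023, Alpha)}

Joining Book and Member on title yields {(Alpha, 22, Pat, 1991), (Alpha, 22, Pat, 2004), (Alpha, 22, Pat, 2009), (Alpha, 22, Pat, 2020), (Alpha, 22, Pat, 2023), (Alpha, 35, Ola, 1991), (Alpha, 35, Ola, 2004), (Alpha, 35, Ola, 2009), (Alpha, 35, Ola, 2020), (Alpha, 35, Ola, 2023), (Alpha, 36, Lee, 1991), (Alpha, 36, Lee, 2004), (Alpha, 36, Lee, 2009), (Alpha, 36, Lee, 2020), (Alpha, 36, Lee, 2023), (Alpha, 37, Bo, 1991), (Alpha, 37, Bo, 2004), (Alpha, 37, Bo, 2009), (Alpha, 37, Bo, 2020), (Alpha, 37, Bo, 2023)}.
Apply σ_{mname ≠ Pat}; surviving tuples: {(Alpha, 35, Ola, 1991), (Alpha, 35, Ola, 2004), (Alpha, 35, Ola, 2009), (Alpha, 35, Ola, 2020), (Alpha, 35, Ola, 2023), (Alpha, 36, Lee, 1991), (Alpha, 36, Lee, 2004), (Alpha, 36, Lee, 2009), (Alpha, 36, Lee, 2020), (Alpha, 36, Lee, 2023), (Alpha, 37, Bo, 1991), (Alpha, 37, Bo, 2004), (Alpha, 37, Bo, 2009), (Alpha, 37, Bo, 2020), (Alpha, 37, Bo, 2023)}
π_{year, title} gives {(1991, Alpha), (2004, Alpha), (2009, Alpha), (2020, Alpha), (2023, Alpha)} (10 duplicate(s) eliminated).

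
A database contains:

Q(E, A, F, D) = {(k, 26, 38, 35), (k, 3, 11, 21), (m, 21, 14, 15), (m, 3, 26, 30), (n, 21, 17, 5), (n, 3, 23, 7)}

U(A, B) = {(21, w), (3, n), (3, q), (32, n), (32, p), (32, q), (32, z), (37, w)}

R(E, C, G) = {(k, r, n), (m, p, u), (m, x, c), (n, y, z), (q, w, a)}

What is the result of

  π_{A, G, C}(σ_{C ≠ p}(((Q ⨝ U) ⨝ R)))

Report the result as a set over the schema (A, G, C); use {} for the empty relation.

Q ⋈ U (natural join on A): {(k, 3, 11, 21, n), (k, 3, 11, 21, q), (m, 21, 14, 15, w), (m, 3, 26, 30, n), (m, 3, 26, 30, q), (n, 21, 17, 5, w), (n, 3, 23, 7, n), (n, 3, 23, 7, q)}
(Q ⨝ U) ⋈ R (natural join on E): {(k, 3, 11, 21, n, r, n), (k, 3, 11, 21, q, r, n), (m, 21, 14, 15, w, p, u), (m, 21, 14, 15, w, x, c), (m, 3, 26, 30, n, p, u), (m, 3, 26, 30, n, x, c), (m, 3, 26, 30, q, p, u), (m, 3, 26, 30, q, x, c), (n, 21, 17, 5, w, y, z), (n, 3, 23, 7, n, y, z), (n, 3, 23, 7, q, y, z)}
Filtering on C ≠ p leaves {(k, 3, 11, 21, n, r, n), (k, 3, 11, 21, q, r, n), (m, 21, 14, 15, w, x, c), (m, 3, 26, 30, n, x, c), (m, 3, 26, 30, q, x, c), (n, 21, 17, 5, w, y, z), (n, 3, 23, 7, n, y, z), (n, 3, 23, 7, q, y, z)}.
π[A, G, C]: project onto (A, G, C) (3 duplicate(s) eliminated) → {(21, c, x), (21, z, y), (3, c, x), (3, n, r), (3, z, y)}

{(21, c, x), (21, z, y), (3, c, x), (3, n, r), (3, z, y)}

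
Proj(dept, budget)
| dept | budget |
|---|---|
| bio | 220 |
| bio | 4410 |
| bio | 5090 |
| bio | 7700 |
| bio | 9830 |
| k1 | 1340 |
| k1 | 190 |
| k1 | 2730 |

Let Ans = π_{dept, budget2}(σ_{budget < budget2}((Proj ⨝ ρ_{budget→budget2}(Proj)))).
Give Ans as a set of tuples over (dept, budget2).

{(bio, 4410), (bio, 5090), (bio, 7700), (bio, 9830), (k1, 1340), (k1, 2730)}

ρ[budget→budget2]: schema becomes (dept, budget2); tuples unchanged.
Joining Proj and ρ_{budget→budget2}(Proj) on dept yields {(bio, 220, 220), (bio, 220, 4410), (bio, 220, 5090), (bio, 220, 7700), (bio, 220, 9830), (bio, 4410, 220), (bio, 4410, 4410), (bio, 4410, 5090), (bio, 4410, 7700), (bio, 4410, 9830), (bio, 5090, 220), (bio, 5090, 4410), (bio, 5090, 5090), (bio, 5090, 7700), (bio, 5090, 9830), (bio, 7700, 220), (bio, 7700, 4410), (bio, 7700, 5090), (bio, 7700, 7700), (bio, 7700, 9830), (bio, 9830, 220), (bio, 9830, 4410), (bio, 9830, 5090), (bio, 9830, 7700), (bio, 9830, 9830), (k1, 1340, 1340), (k1, 1340, 190), (k1, 1340, 2730), (k1, 190, 1340), (k1, 190, 190), (k1, 190, 2730), (k1, 2730, 1340), (k1, 2730, 190), (k1, 2730, 2730)}.
Filtering on budget < budget2 leaves {(bio, 220, 4410), (bio, 220, 5090), (bio, 220, 7700), (bio, 220, 9830), (bio, 4410, 5090), (bio, 4410, 7700), (bio, 4410, 9830), (bio, 5090, 7700), (bio, 5090, 9830), (bio, 7700, 9830), (k1, 1340, 2730), (k1, 190, 1340), (k1, 190, 2730)}.
Projecting to dept, budget2 (7 duplicate(s) eliminated): {(bio, 4410), (bio, 5090), (bio, 7700), (bio, 9830), (k1, 1340), (k1, 2730)}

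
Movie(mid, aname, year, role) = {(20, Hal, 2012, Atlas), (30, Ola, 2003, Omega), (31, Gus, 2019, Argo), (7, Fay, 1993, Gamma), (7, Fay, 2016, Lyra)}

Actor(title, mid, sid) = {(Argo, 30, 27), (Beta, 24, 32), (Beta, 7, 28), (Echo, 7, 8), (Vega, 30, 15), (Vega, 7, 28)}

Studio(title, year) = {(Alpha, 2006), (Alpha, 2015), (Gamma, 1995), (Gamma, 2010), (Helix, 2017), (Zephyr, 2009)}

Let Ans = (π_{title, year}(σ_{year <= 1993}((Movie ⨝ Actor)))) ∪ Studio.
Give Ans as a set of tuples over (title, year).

{(Alpha, 2006), (Alpha, 2015), (Beta, 1993), (Echo, 1993), (Gamma, 1995), (Gamma, 2010), (Helix, 2017), (Vega, 1993), (Zephyr, 2009)}

Natural join on mid: {(30, Ola, 2003, Omega, Argo, 27), (30, Ola, 2003, Omega, Vega, 15), (7, Fay, 1993, Gamma, Beta, 28), (7, Fay, 1993, Gamma, Echo, 8), (7, Fay, 1993, Gamma, Vega, 28), (7, Fay, 2016, Lyra, Beta, 28), (7, Fay, 2016, Lyra, Echo, 8), (7, Fay, 2016, Lyra, Vega, 28)}
Filtering on year <= 1993 leaves {(7, Fay, 1993, Gamma, Beta, 28), (7, Fay, 1993, Gamma, Echo, 8), (7, Fay, 1993, Gamma, Vega, 28)}.
π[title, year]: project onto (title, year) → {(Beta, 1993), (Echo, 1993), (Vega, 1993)}
Set union of the two operands is {(Alpha, 2006), (Alpha, 2015), (Beta, 1993), (Echo, 1993), (Gamma, 1995), (Gamma, 2010), (Helix, 2017), (Vega, 1993), (Zephyr, 2009)}.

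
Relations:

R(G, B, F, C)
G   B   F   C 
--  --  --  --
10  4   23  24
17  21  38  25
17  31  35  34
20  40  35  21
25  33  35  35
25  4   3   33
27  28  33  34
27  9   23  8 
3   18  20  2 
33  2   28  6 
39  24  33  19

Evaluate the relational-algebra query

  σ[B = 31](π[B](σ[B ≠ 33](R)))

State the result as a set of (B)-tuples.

Filtering on B ≠ 33 leaves {(10, 4, 23, 24), (17, 21, 38, 25), (17, 31, 35, 34), (20, 40, 35, 21), (25, 4, 3, 33), (27, 28, 33, 34), (27, 9, 23, 8), (3, 18, 20, 2), (33, 2, 28, 6), (39, 24, 33, 19)}.
π[B]: project onto (B) (1 duplicate(s) eliminated) → {18, 2, 21, 24, 28, 31, 4, 40, 9}
Filtering on B = 31 leaves {31}.

{31}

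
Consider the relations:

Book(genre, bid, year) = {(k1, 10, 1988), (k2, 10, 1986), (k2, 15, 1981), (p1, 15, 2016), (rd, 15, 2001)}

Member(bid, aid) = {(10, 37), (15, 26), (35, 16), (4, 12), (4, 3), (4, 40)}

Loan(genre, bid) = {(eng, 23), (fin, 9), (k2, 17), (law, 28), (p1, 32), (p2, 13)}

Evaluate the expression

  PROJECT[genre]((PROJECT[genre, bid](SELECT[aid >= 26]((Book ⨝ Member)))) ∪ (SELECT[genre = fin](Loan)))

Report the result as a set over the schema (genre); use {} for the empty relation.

{fin, k1, k2, p1, rd}

Natural join on bid: {(k1, 10, 1988, 37), (k2, 10, 1986, 37), (k2, 15, 1981, 26), (p1, 15, 2016, 26), (rd, 15, 2001, 26)}
σ[aid >= 26]: keep tuples satisfying aid >= 26 → {(k1, 10, 1988, 37), (k2, 10, 1986, 37), (k2, 15, 1981, 26), (p1, 15, 2016, 26), (rd, 15, 2001, 26)}
Projecting to genre, bid: {(k1, 10), (k2, 10), (k2, 15), (p1, 15), (rd, 15)}
σ[genre = fin]: keep tuples satisfying genre = fin → {(fin, 9)}
Set union of the two operands is {(fin, 9), (k1, 10), (k2, 10), (k2, 15), (p1, 15), (rd, 15)}.
Projecting to genre (1 duplicate(s) eliminated): {fin, k1, k2, p1, rd}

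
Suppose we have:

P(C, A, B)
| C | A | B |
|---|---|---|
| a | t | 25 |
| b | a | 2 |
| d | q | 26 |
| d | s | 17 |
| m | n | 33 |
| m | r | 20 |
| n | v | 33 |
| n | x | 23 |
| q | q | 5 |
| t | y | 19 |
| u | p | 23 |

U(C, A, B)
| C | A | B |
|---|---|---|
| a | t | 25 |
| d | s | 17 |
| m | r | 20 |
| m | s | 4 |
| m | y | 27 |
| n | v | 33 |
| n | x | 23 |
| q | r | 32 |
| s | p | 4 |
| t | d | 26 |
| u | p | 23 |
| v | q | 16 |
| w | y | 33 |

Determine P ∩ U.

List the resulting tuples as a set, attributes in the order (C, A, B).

{(a, t, 25), (d, s, 17), (m, r, 20), (n, v, 33), (n, x, 23), (u, p, 23)}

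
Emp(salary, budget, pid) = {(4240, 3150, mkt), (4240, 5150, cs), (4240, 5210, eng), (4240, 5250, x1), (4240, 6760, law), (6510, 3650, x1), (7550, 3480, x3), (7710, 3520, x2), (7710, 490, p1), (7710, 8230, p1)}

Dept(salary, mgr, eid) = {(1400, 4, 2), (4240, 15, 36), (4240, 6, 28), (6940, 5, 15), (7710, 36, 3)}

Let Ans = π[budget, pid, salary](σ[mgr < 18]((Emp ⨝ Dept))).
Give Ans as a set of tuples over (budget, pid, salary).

Emp ⋈ Dept (natural join on salary): {(4240, 3150, mkt, 15, 36), (4240, 3150, mkt, 6, 28), (4240, 5150, cs, 15, 36), (4240, 5150, cs, 6, 28), (4240, 5210, eng, 15, 36), (4240, 5210, eng, 6, 28), (4240, 5250, x1, 15, 36), (4240, 5250, x1, 6, 28), (4240, 6760, law, 15, 36), (4240, 6760, law, 6, 28), (7710, 3520, x2, 36, 3), (7710, 490, p1, 36, 3), (7710, 8230, p1, 36, 3)}
Filtering on mgr < 18 leaves {(4240, 3150, mkt, 15, 36), (4240, 3150, mkt, 6, 28), (4240, 5150, cs, 15, 36), (4240, 5150, cs, 6, 28), (4240, 5210, eng, 15, 36), (4240, 5210, eng, 6, 28), (4240, 5250, x1, 15, 36), (4240, 5250, x1, 6, 28), (4240, 6760, law, 15, 36), (4240, 6760, law, 6, 28)}.
Keep only column(s) budget, pid, salary (5 duplicate(s) eliminated): {(3150, mkt, 4240), (5150, cs, 4240), (5210, eng, 4240), (5250, x1, 4240), (6760, law, 4240)}

{(3150, mkt, 4240), (5150, cs, 4240), (5210, eng, 4240), (5250, x1, 4240), (6760, law, 4240)}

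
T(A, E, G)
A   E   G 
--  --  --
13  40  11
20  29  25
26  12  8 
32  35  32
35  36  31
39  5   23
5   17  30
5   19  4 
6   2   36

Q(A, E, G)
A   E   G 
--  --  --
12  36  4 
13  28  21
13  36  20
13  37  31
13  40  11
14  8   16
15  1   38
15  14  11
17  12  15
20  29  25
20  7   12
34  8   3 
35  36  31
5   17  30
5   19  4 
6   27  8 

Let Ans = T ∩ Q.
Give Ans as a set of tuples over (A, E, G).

{(13, 40, 11), (20, 29, 25), (35, 36, 31), (5, 17, 30), (5, 19, 4)}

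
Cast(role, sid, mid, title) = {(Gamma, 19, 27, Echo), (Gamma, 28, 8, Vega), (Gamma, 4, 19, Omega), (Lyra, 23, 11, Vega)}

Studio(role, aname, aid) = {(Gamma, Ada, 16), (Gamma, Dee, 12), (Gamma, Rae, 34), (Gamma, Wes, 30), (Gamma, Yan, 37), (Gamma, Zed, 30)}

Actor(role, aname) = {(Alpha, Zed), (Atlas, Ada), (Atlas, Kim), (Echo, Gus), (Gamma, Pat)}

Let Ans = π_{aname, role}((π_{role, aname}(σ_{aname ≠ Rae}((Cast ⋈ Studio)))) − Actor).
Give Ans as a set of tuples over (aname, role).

Natural join on role: {(Gamma, 19, 27, Echo, Ada, 16), (Gamma, 19, 27, Echo, Dee, 12), (Gamma, 19, 27, Echo, Rae, 34), (Gamma, 19, 27, Echo, Wes, 30), (Gamma, 19, 27, Echo, Yan, 37), (Gamma, 19, 27, Echo, Zed, 30), (Gamma, 28, 8, Vega, Ada, 16), (Gamma, 28, 8, Vega, Dee, 12), (Gamma, 28, 8, Vega, Rae, 34), (Gamma, 28, 8, Vega, Wes, 30), (Gamma, 28, 8, Vega, Yan, 37), (Gamma, 28, 8, Vega, Zed, 30), (Gamma, 4, 19, Omega, Ada, 16), (Gamma, 4, 19, Omega, Dee, 12), (Gamma, 4, 19, Omega, Rae, 34), (Gamma, 4, 19, Omega, Wes, 30), (Gamma, 4, 19, Omega, Yan, 37), (Gamma, 4, 19, Omega, Zed, 30)}
σ[aname ≠ Rae]: keep tuples satisfying aname ≠ Rae → {(Gamma, 19, 27, Echo, Ada, 16), (Gamma, 19, 27, Echo, Dee, 12), (Gamma, 19, 27, Echo, Wes, 30), (Gamma, 19, 27, Echo, Yan, 37), (Gamma, 19, 27, Echo, Zed, 30), (Gamma, 28, 8, Vega, Ada, 16), (Gamma, 28, 8, Vega, Dee, 12), (Gamma, 28, 8, Vega, Wes, 30), (Gamma, 28, 8, Vega, Yan, 37), (Gamma, 28, 8, Vega, Zed, 30), (Gamma, 4, 19, Omega, Ada, 16), (Gamma, 4, 19, Omega, Dee, 12), (Gamma, 4, 19, Omega, Wes, 30), (Gamma, 4, 19, Omega, Yan, 37), (Gamma, 4, 19, Omega, Zed, 30)}
Keep only column(s) role, aname (10 duplicate(s) eliminated): {(Gamma, Ada), (Gamma, Dee), (Gamma, Wes), (Gamma, Yan), (Gamma, Zed)}
Taking the difference: {(Gamma, Ada), (Gamma, Dee), (Gamma, Wes), (Gamma, Yan), (Gamma, Zed)}
Keep only column(s) aname, role: {(Ada, Gamma), (Dee, Gamma), (Wes, Gamma), (Yan, Gamma), (Zed, Gamma)}

{(Ada, Gamma), (Dee, Gamma), (Wes, Gamma), (Yan, Gamma), (Zed, Gamma)}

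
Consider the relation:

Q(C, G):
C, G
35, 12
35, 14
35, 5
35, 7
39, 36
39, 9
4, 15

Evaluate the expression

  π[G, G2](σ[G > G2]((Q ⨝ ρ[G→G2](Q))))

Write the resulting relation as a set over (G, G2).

{(12, 5), (12, 7), (14, 12), (14, 5), (14, 7), (36, 9), (7, 5)}

ρ[G→G2]: schema becomes (C, G2); tuples unchanged.
Natural join on C: {(35, 12, 12), (35, 12, 14), (35, 12, 5), (35, 12, 7), (35, 14, 12), (35, 14, 14), (35, 14, 5), (35, 14, 7), (35, 5, 12), (35, 5, 14), (35, 5, 5), (35, 5, 7), (35, 7, 12), (35, 7, 14), (35, 7, 5), (35, 7, 7), (39, 36, 36), (39, 36, 9), (39, 9, 36), (39, 9, 9), (4, 15, 15)}
Selection G > G2: {(35, 12, 5), (35, 12, 7), (35, 14, 12), (35, 14, 5), (35, 14, 7), (35, 7, 5), (39, 36, 9)}
Projecting to G, G2: {(12, 5), (12, 7), (14, 12), (14, 5), (14, 7), (36, 9), (7, 5)}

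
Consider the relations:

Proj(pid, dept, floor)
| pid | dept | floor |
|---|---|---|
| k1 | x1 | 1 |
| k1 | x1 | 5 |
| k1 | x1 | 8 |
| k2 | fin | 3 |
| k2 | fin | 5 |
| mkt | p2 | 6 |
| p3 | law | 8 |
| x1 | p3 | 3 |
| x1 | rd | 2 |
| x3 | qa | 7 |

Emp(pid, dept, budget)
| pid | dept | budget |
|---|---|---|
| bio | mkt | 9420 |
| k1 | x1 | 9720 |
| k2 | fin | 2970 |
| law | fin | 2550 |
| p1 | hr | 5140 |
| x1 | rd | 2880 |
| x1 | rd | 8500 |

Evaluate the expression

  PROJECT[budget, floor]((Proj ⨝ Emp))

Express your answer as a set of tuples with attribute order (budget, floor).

Natural join on pid, dept: {(k1, x1, 1, 9720), (k1, x1, 5, 9720), (k1, x1, 8, 9720), (k2, fin, 3, 2970), (k2, fin, 5, 2970), (x1, rd, 2, 2880), (x1, rd, 2, 8500)}
π_{budget, floor} gives {(2880, 2), (2970, 3), (2970, 5), (8500, 2), (9720, 1), (9720, 5), (9720, 8)}.

{(2880, 2), (2970, 3), (2970, 5), (8500, 2), (9720, 1), (9720, 5), (9720, 8)}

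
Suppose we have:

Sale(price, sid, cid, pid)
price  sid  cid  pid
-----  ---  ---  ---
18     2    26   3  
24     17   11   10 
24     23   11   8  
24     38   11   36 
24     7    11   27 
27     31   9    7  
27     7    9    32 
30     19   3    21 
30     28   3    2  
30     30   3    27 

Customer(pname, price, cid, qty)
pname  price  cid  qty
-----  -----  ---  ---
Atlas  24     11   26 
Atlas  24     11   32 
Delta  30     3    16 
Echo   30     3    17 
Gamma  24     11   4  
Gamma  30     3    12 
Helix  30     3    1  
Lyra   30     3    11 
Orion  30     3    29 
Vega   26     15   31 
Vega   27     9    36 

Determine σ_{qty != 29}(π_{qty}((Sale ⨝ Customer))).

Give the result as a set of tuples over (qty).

Joining Sale and Customer on price, cid yields {(24, 17, 11, 10, Atlas, 26), (24, 17, 11, 10, Atlas, 32), (24, 17, 11, 10, Gamma, 4), (24, 23, 11, 8, Atlas, 26), (24, 23, 11, 8, Atlas, 32), (24, 23, 11, 8, Gamma, 4), (24, 38, 11, 36, Atlas, 26), (24, 38, 11, 36, Atlas, 32), (24, 38, 11, 36, Gamma, 4), (24, 7, 11, 27, Atlas, 26), (24, 7, 11, 27, Atlas, 32), (24, 7, 11, 27, Gamma, 4), (27, 31, 9, 7, Vega, 36), (27, 7, 9, 32, Vega, 36), (30, 19, 3, 21, Delta, 16), (30, 19, 3, 21, Echo, 17), (30, 19, 3, 21, Gamma, 12), (30, 19, 3, 21, Helix, 1), (30, 19, 3, 21, Lyra, 11), (30, 19, 3, 21, Orion, 29), (30, 28, 3, 2, Delta, 16), (30, 28, 3, 2, Echo, 17), (30, 28, 3, 2, Gamma, 12), (30, 28, 3, 2, Helix, 1), (30, 28, 3, 2, Lyra, 11), (30, 28, 3, 2, Orion, 29), (30, 30, 3, 27, Delta, 16), (30, 30, 3, 27, Echo, 17), (30, 30, 3, 27, Gamma, 12), (30, 30, 3, 27, Helix, 1), (30, 30, 3, 27, Lyra, 11), (30, 30, 3, 27, Orion, 29)}.
Projecting to qty (22 duplicate(s) eliminated): {1, 11, 12, 16, 17, 26, 29, 32, 36, 4}
Filtering on qty != 29 leaves {1, 11, 12, 16, 17, 26, 32, 36, 4}.

{1, 11, 12, 16, 17, 26, 32, 36, 4}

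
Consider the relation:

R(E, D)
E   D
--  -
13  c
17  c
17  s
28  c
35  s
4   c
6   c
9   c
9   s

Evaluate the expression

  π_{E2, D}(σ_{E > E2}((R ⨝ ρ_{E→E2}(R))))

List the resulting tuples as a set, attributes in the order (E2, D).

{(13, c), (17, c), (17, s), (4, c), (6, c), (9, c), (9, s)}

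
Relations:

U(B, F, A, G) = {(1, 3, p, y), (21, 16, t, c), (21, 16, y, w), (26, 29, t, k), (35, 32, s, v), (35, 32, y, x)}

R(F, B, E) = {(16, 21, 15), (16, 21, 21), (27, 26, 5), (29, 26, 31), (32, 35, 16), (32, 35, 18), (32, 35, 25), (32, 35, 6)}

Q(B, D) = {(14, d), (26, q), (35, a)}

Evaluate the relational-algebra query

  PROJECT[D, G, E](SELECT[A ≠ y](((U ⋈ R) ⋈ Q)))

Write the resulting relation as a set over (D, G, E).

U ⋈ R (natural join on B, F): {(21, 16, t, c, 15), (21, 16, t, c, 21), (21, 16, y, w, 15), (21, 16, y, w, 21), (26, 29, t, k, 31), (35, 32, s, v, 16), (35, 32, s, v, 18), (35, 32, s, v, 25), (35, 32, s, v, 6), (35, 32, y, x, 16), (35, 32, y, x, 18), (35, 32, y, x, 25), (35, 32, y, x, 6)}
(U ⋈ R) ⋈ Q (natural join on B): {(26, 29, t, k, 31, q), (35, 32, s, v, 16, a), (35, 32, s, v, 18, a), (35, 32, s, v, 25, a), (35, 32, s, v, 6, a), (35, 32, y, x, 16, a), (35, 32, y, x, 18, a), (35, 32, y, x, 25, a), (35, 32, y, x, 6, a)}
Filtering on A ≠ y leaves {(26, 29, t, k, 31, q), (35, 32, s, v, 16, a), (35, 32, s, v, 18, a), (35, 32, s, v, 25, a), (35, 32, s, v, 6, a)}.
π[D, G, E]: project onto (D, G, E) → {(a, v, 16), (a, v, 18), (a, v, 25), (a, v, 6), (q, k, 31)}

{(a, v, 16), (a, v, 18), (a, v, 25), (a, v, 6), (q, k, 31)}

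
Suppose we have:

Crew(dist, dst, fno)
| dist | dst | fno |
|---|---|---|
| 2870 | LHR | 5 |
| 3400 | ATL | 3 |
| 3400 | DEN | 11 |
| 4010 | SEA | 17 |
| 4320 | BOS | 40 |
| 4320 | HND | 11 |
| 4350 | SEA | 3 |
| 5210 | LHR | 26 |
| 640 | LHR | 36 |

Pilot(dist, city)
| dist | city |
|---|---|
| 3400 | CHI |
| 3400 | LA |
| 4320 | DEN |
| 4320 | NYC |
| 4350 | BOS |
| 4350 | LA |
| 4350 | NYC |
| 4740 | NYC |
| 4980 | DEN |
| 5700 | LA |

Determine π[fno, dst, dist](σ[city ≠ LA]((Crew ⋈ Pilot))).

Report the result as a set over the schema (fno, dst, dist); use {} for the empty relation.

Crew ⋈ Pilot (natural join on dist): {(3400, ATL, 3, CHI), (3400, ATL, 3, LA), (3400, DEN, 11, CHI), (3400, DEN, 11, LA), (4320, BOS, 40, DEN), (4320, BOS, 40, NYC), (4320, HND, 11, DEN), (4320, HND, 11, NYC), (4350, SEA, 3, BOS), (4350, SEA, 3, LA), (4350, SEA, 3, NYC)}
Filtering on city ≠ LA leaves {(3400, ATL, 3, CHI), (3400, DEN, 11, CHI), (4320, BOS, 40, DEN), (4320, BOS, 40, NYC), (4320, HND, 11, DEN), (4320, HND, 11, NYC), (4350, SEA, 3, BOS), (4350, SEA, 3, NYC)}.
π_{fno, dst, dist} gives {(11, DEN, 3400), (11, HND, 4320), (3, ATL, 3400), (3, SEA, 4350), (40, BOS, 4320)} (3 duplicate(s) eliminated).

{(11, DEN, 3400), (11, HND, 4320), (3, ATL, 3400), (3, SEA, 4350), (40, BOS, 4320)}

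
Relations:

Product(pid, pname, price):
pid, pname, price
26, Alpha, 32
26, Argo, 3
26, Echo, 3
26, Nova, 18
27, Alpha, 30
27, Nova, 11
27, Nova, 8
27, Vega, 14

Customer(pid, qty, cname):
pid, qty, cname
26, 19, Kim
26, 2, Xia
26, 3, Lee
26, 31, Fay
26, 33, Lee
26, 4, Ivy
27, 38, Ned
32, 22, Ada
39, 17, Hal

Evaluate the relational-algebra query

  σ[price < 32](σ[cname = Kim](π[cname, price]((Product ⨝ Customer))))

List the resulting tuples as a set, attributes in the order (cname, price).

Product ⋈ Customer (natural join on pid): {(26, Alpha, 32, 19, Kim), (26, Alpha, 32, 2, Xia), (26, Alpha, 32, 3, Lee), (26, Alpha, 32, 31, Fay), (26, Alpha, 32, 33, Lee), (26, Alpha, 32, 4, Ivy), (26, Argo, 3, 19, Kim), (26, Argo, 3, 2, Xia), (26, Argo, 3, 3, Lee), (26, Argo, 3, 31, Fay), (26, Argo, 3, 33, Lee), (26, Argo, 3, 4, Ivy), (26, Echo, 3, 19, Kim), (26, Echo, 3, 2, Xia), (26, Echo, 3, 3, Lee), (26, Echo, 3, 31, Fay), (26, Echo, 3, 33, Lee), (26, Echo, 3, 4, Ivy), (26, Nova, 18, 19, Kim), (26, Nova, 18, 2, Xia), (26, Nova, 18, 3, Lee), (26, Nova, 18, 31, Fay), (26, Nova, 18, 33, Lee), (26, Nova, 18, 4, Ivy), (27, Alpha, 30, 38, Ned), (27, Nova, 11, 38, Ned), (27, Nova, 8, 38, Ned), (27, Vega, 14, 38, Ned)}
π_{cname, price} gives {(Fay, 18), (Fay, 3), (Fay, 32), (Ivy, 18), (Ivy, 3), (Ivy, 32), (Kim, 18), (Kim, 3), (Kim, 32), (Lee, 18), (Lee, 3), (Lee, 32), (Ned, 11), (Ned, 14), (Ned, 30), (Ned, 8), (Xia, 18), (Xia, 3), (Xia, 32)} (9 duplicate(s) eliminated).
Selection cname = Kim: {(Kim, 18), (Kim, 3), (Kim, 32)}
Selection price < 32: {(Kim, 18), (Kim, 3)}

{(Kim, 18), (Kim, 3)}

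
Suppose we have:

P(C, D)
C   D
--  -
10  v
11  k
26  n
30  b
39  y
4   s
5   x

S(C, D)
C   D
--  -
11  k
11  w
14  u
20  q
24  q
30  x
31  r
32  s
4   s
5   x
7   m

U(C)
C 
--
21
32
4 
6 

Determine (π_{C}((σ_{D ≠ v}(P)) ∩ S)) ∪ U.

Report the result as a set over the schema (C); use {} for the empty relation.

{11, 21, 32, 4, 5, 6}

Apply σ_{D ≠ v}; surviving tuples: {(11, k), (26, n), (30, b), (39, y), (4, s), (5, x)}
Taking the intersection: {(11, k), (4, s), (5, x)}
π_{C} gives {11, 4, 5}.
Taking the union: {11, 21, 32, 4, 5, 6}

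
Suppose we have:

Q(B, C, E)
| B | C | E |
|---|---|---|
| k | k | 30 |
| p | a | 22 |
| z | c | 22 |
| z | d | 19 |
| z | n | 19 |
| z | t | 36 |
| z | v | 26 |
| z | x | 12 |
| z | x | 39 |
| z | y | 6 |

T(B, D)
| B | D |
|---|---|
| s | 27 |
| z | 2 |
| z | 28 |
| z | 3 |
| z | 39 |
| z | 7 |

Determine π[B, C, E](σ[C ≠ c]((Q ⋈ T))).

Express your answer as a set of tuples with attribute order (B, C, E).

{(z, d, 19), (z, n, 19), (z, t, 36), (z, v, 26), (z, x, 12), (z, x, 39), (z, y, 6)}

Q ⋈ T (natural join on B): {(z, c, 22, 2), (z, c, 22, 28), (z, c, 22, 3), (z, c, 22, 39), (z, c, 22, 7), (z, d, 19, 2), (z, d, 19, 28), (z, d, 19, 3), (z, d, 19, 39), (z, d, 19, 7), (z, n, 19, 2), (z, n, 19, 28), (z, n, 19, 3), (z, n, 19, 39), (z, n, 19, 7), (z, t, 36, 2), (z, t, 36, 28), (z, t, 36, 3), (z, t, 36, 39), (z, t, 36, 7), (z, v, 26, 2), (z, v, 26, 28), (z, v, 26, 3), (z, v, 26, 39), (z, v, 26, 7), (z, x, 12, 2), (z, x, 12, 28), (z, x, 12, 3), (z, x, 12, 39), (z, x, 12, 7), (z, x, 39, 2), (z, x, 39, 28), (z, x, 39, 3), (z, x, 39, 39), (z, x, 39, 7), (z, y, 6, 2), (z, y, 6, 28), (z, y, 6, 3), (z, y, 6, 39), (z, y, 6, 7)}
Selection C ≠ c: {(z, d, 19, 2), (z, d, 19, 28), (z, d, 19, 3), (z, d, 19, 39), (z, d, 19, 7), (z, n, 19, 2), (z, n, 19, 28), (z, n, 19, 3), (z, n, 19, 39), (z, n, 19, 7), (z, t, 36, 2), (z, t, 36, 28), (z, t, 36, 3), (z, t, 36, 39), (z, t, 36, 7), (z, v, 26, 2), (z, v, 26, 28), (z, v, 26, 3), (z, v, 26, 39), (z, v, 26, 7), (z, x, 12, 2), (z, x, 12, 28), (z, x, 12, 3), (z, x, 12, 39), (z, x, 12, 7), (z, x, 39, 2), (z, x, 39, 28), (z, x, 39, 3), (z, x, 39, 39), (z, x, 39, 7), (z, y, 6, 2), (z, y, 6, 28), (z, y, 6, 3), (z, y, 6, 39), (z, y, 6, 7)}
Projecting to B, C, E (28 duplicate(s) eliminated): {(z, d, 19), (z, n, 19), (z, t, 36), (z, v, 26), (z, x, 12), (z, x, 39), (z, y, 6)}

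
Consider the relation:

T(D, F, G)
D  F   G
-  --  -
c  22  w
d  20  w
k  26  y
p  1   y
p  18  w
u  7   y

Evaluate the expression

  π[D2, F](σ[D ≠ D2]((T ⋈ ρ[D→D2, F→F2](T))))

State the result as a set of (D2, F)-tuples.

{(c, 18), (c, 20), (d, 18), (d, 22), (k, 1), (k, 7), (p, 20), (p, 22), (p, 26), (p, 7), (u, 1), (u, 26)}

ρ[D→D2, F→F2]: schema becomes (D2, F2, G); tuples unchanged.
Natural join on G: {(c, 22, w, c, 22), (c, 22, w, d, 20), (c, 22, w, p, 18), (d, 20, w, c, 22), (d, 20, w, d, 20), (d, 20, w, p, 18), (k, 26, y, k, 26), (k, 26, y, p, 1), (k, 26, y, u, 7), (p, 1, y, k, 26), (p, 1, y, p, 1), (p, 1, y, u, 7), (p, 18, w, c, 22), (p, 18, w, d, 20), (p, 18, w, p, 18), (u, 7, y, k, 26), (u, 7, y, p, 1), (u, 7, y, u, 7)}
σ[D ≠ D2]: keep tuples satisfying D ≠ D2 → {(c, 22, w, d, 20), (c, 22, w, p, 18), (d, 20, w, c, 22), (d, 20, w, p, 18), (k, 26, y, p, 1), (k, 26, y, u, 7), (p, 1, y, k, 26), (p, 1, y, u, 7), (p, 18, w, c, 22), (p, 18, w, d, 20), (u, 7, y, k, 26), (u, 7, y, p, 1)}
Projecting to D2, F: {(c, 18), (c, 20), (d, 18), (d, 22), (k, 1), (k, 7), (p, 20), (p, 22), (p, 26), (p, 7), (u, 1), (u, 26)}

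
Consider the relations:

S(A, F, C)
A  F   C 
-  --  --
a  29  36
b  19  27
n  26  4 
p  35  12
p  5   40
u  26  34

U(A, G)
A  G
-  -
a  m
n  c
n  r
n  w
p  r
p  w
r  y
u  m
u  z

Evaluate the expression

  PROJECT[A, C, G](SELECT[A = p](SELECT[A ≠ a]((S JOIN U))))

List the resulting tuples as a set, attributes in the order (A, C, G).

{(p, 12, r), (p, 12, w), (p, 40, r), (p, 40, w)}

Natural join on A: {(a, 29, 36, m), (n, 26, 4, c), (n, 26, 4, r), (n, 26, 4, w), (p, 35, 12, r), (p, 35, 12, w), (p, 5, 40, r), (p, 5, 40, w), (u, 26, 34, m), (u, 26, 34, z)}
Selection A ≠ a: {(n, 26, 4, c), (n, 26, 4, r), (n, 26, 4, w), (p, 35, 12, r), (p, 35, 12, w), (p, 5, 40, r), (p, 5, 40, w), (u, 26, 34, m), (u, 26, 34, z)}
Selection A = p: {(p, 35, 12, r), (p, 35, 12, w), (p, 5, 40, r), (p, 5, 40, w)}
π[A, C, G]: project onto (A, C, G) → {(p, 12, r), (p, 12, w), (p, 40, r), (p, 40, w)}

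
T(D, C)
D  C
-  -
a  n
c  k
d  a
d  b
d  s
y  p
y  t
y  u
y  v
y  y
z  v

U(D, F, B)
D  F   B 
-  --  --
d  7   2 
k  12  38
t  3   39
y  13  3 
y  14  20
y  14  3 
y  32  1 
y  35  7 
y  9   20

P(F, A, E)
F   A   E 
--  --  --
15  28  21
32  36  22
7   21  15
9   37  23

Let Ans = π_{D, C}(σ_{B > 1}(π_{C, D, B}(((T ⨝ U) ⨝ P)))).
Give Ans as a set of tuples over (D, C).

{(d, a), (d, b), (d, s), (y, p), (y, t), (y, u), (y, v), (y, y)}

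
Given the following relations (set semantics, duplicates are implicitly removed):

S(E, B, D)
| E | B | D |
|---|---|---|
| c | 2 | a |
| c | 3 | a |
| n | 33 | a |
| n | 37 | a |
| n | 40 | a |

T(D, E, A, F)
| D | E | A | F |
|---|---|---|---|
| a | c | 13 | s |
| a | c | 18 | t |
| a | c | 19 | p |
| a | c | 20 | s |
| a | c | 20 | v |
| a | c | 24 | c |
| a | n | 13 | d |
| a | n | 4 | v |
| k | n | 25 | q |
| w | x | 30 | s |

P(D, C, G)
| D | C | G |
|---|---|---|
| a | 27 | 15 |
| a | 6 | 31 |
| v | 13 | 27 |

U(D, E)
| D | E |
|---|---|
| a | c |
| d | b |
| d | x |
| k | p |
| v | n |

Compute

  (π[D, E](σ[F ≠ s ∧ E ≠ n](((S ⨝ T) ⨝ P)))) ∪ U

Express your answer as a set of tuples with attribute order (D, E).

Joining S and T on E, D yields {(c, 2, a, 13, s), (c, 2, a, 18, t), (c, 2, a, 19, p), (c, 2, a, 20, s), (c, 2, a, 20, v), (c, 2, a, 24, c), (c, 3, a, 13, s), (c, 3, a, 18, t), (c, 3, a, 19, p), (c, 3, a, 20, s), (c, 3, a, 20, v), (c, 3, a, 24, c), (n, 33, a, 13, d), (n, 33, a, 4, v), (n, 37, a, 13, d), (n, 37, a, 4, v), (n, 40, a, 13, d), (n, 40, a, 4, v)}.
Joining (S ⨝ T) and P on D yields {(c, 2, a, 13, s, 27, 15), (c, 2, a, 13, s, 6, 31), (c, 2, a, 18, t, 27, 15), (c, 2, a, 18, t, 6, 31), (c, 2, a, 19, p, 27, 15), (c, 2, a, 19, p, 6, 31), (c, 2, a, 20, s, 27, 15), (c, 2, a, 20, s, 6, 31), (c, 2, a, 20, v, 27, 15), (c, 2, a, 20, v, 6, 31), (c, 2, a, 24, c, 27, 15), (c, 2, a, 24, c, 6, 31), (c, 3, a, 13, s, 27, 15), (c, 3, a, 13, s, 6, 31), (c, 3, a, 18, t, 27, 15), (c, 3, a, 18, t, 6, 31), (c, 3, a, 19, p, 27, 15), (c, 3, a, 19, p, 6, 31), (c, 3, a, 20, s, 27, 15), (c, 3, a, 20, s, 6, 31), (c, 3, a, 20, v, 27, 15), (c, 3, a, 20, v, 6, 31), (c, 3, a, 24, c, 27, 15), (c, 3, a, 24, c, 6, 31), (n, 33, a, 13, d, 27, 15), (n, 33, a, 13, d, 6, 31), (n, 33, a, 4, v, 27, 15), (n, 33, a, 4, v, 6, 31), (n, 37, a, 13, d, 27, 15), (n, 37, a, 13, d, 6, 31), (n, 37, a, 4, v, 27, 15), (n, 37, a, 4, v, 6, 31), (n, 40, a, 13, d, 27, 15), (n, 40, a, 13, d, 6, 31), (n, 40, a, 4, v, 27, 15), (n, 40, a, 4, v, 6, 31)}.
Apply σ_{F ≠ s ∧ E ≠ n}; surviving tuples: {(c, 2, a, 18, t, 27, 15), (c, 2, a, 18, t, 6, 31), (c, 2, a, 19, p, 27, 15), (c, 2, a, 19, p, 6, 31), (c, 2, a, 20, v, 27, 15), (c, 2, a, 20, v, 6, 31), (c, 2, a, 24, c, 27, 15), (c, 2, a, 24, c, 6, 31), (c, 3, a, 18, t, 27, 15), (c, 3, a, 18, t, 6, 31), (c, 3, a, 19, p, 27, 15), (c, 3, a, 19, p, 6, 31), (c, 3, a, 20, v, 27, 15), (c, 3, a, 20, v, 6, 31), (c, 3, a, 24, c, 27, 15), (c, 3, a, 24, c, 6, 31)}
Keep only column(s) D, E (15 duplicate(s) eliminated): {(a, c)}
Union: {(a, c)} with {(a, c), (d, b), (d, x), (k, p), (v, n)} → {(a, c), (d, b), (d, x), (k, p), (v, n)}

{(a, c), (d, b), (d, x), (k, p), (v, n)}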